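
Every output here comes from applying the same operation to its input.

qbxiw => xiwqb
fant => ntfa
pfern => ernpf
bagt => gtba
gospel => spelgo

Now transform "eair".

Each output is the input with this applied: move the first 2 characters to the end (rotate left by 2).
On "eair" that produces "irea".

irea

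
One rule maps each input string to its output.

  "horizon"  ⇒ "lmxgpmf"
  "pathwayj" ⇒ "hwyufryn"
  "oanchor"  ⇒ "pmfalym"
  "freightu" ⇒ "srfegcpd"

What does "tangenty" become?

wrlcelyr

Rule — shift every letter 2 places backward in the alphabet (wrapping around), then reverse the string.
Applying both steps to "tangenty": "ryleclrw", then "wrlcelyr".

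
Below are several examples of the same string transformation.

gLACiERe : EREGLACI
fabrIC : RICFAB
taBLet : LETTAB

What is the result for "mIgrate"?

The pattern: move the last 3 characters to the front (rotate right by 3), then convert every letter to uppercase.
On "mIgrate": the first step gives "atemIgr", and the second then gives "ATEMIGR".

ATEMIGR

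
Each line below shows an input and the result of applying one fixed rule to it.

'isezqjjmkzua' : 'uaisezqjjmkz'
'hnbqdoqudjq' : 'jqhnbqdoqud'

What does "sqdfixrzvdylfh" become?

The rule is to move the last 2 characters to the front (rotate right by 2).
"sqdfixrzvdylfh" → "fhsqdfixrzvdyl".

fhsqdfixrzvdyl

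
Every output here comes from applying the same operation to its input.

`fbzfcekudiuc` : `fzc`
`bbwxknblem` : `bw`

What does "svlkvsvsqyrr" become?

The transformation: keep every other character starting from the first (positions 1st, 3rd, 5th, ...), then delete the last 3 characters.
Starting from "svlkvsvsqyrr": after the first operation, "slvvqr"; after the second, "slv".

slv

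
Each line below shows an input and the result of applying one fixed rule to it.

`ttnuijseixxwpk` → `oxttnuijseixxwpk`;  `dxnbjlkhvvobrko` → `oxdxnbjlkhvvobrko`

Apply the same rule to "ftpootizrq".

The pattern: prepend "ox".
So "ftpootizrq" becomes "oxftpootizrq".

oxftpootizrq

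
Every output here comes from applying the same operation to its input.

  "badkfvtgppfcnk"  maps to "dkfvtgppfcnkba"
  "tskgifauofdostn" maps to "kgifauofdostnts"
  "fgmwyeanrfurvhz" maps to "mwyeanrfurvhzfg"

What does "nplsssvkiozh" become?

lsssvkiozhnp

The pattern: move the first 2 characters to the end (rotate left by 2).
Applying that to "nplsssvkiozh" gives "lsssvkiozhnp".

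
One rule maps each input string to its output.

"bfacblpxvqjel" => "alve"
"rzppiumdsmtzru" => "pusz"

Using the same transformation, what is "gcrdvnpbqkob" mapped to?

rnqb

The rule is to keep one character in every 3, starting at position 3 (positions 3rd, 6th, 9th, ...).
So "gcrdvnpbqkob" becomes "rnqb".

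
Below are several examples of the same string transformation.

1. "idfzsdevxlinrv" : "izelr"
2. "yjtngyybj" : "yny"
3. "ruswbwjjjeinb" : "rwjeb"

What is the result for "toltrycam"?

ttc

What's happening: keep one character in every 3, starting at position 1 (positions 1st, 4th, 7th, ...).
For "toltrycam" the result is "ttc".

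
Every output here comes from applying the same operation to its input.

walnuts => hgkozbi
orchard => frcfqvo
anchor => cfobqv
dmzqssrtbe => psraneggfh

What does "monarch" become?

The rule is to shift every letter 12 places backward in the alphabet (wrapping around), then move the last 2 characters to the front (rotate right by 2).
For "monarch", step one produces "acbofqv"; step two turns that into "qvacbof".

qvacbof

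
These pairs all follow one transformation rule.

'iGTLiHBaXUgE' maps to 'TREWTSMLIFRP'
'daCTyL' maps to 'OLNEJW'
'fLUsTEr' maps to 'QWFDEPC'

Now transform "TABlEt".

The pattern: shift every letter 11 places forward in the alphabet (wrapping around), then convert every letter to uppercase.
On "TABlEt": the first step gives "ELMwPe", and the second then gives "ELMWPE".

ELMWPE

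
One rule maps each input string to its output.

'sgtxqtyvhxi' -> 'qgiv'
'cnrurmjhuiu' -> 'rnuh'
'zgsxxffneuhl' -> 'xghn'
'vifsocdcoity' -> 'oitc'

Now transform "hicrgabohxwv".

giwo

What's happening: keep one character in every 3, starting at position 2 (positions 2nd, 5th, 8th, ...), then swap each adjacent pair of characters (1↔2, 3↔4, ...).
For "hicrgabohxwv", step one produces "igow"; step two turns that into "giwo".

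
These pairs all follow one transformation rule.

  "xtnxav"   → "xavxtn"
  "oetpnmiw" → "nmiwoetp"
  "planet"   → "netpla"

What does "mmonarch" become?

The transformation: swap the front and back halves of the string.
So "mmonarch" becomes "archmmon".

archmmon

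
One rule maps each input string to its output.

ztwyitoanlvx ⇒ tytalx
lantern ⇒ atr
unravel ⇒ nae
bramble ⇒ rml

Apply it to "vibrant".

irn

Rule — keep every other character starting from the second (positions 2nd, 4th, 6th, ...).
So "vibrant" becomes "irn".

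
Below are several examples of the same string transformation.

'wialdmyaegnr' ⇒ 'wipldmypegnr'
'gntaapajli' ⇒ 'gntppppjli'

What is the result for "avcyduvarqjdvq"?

Rule — replace every "a" with "p".
Applying that to "avcyduvarqjdvq" gives "pvcyduvprqjdvq".

pvcyduvprqjdvq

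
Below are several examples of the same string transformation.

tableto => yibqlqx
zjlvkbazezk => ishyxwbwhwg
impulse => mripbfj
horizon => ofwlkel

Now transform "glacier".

xzfbodi

The pattern: move the first 2 characters to the end (rotate left by 2), then shift every letter 3 places backward in the alphabet (wrapping around).
Working it through for "glacier": intermediate "aciergl", final "xzfbodi".
(Check on "zjlvkbazezk": → "lvkbazezkzj" → "ishyxwbwhwg" ✓)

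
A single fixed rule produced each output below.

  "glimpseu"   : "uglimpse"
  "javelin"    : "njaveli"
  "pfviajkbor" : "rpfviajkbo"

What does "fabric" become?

cfabri

In each case the input is transformed by: move the last character to the front.
"fabric" → "cfabri".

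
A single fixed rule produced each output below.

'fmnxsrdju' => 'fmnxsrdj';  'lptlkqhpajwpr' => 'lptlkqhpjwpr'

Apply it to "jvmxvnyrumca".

Looking at the pairs, the operation is to remove every vowel.
Applying that to "jvmxvnyrumca" gives "jvmxvnyrmc".

jvmxvnyrmc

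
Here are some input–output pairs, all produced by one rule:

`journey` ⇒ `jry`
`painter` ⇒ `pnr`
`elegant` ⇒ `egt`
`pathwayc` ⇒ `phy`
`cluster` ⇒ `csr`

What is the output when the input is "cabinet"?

cit

In each case the input is transformed by: keep one character in every 3, starting at position 1 (positions 1st, 4th, 7th, ...).
Doing the same to "cabinet": "cit".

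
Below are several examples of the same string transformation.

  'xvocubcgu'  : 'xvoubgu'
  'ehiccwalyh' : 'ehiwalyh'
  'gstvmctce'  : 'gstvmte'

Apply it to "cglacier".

What's happening: remove every "c".
On "cglacier" that produces "glaier".

glaier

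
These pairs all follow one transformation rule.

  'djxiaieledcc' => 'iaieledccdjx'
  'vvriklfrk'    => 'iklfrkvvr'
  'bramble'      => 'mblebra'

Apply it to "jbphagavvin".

hagavvinjbp

Each output is the input with this applied: move the first 3 characters to the end (rotate left by 3).
Applying that to "jbphagavvin" gives "hagavvinjbp".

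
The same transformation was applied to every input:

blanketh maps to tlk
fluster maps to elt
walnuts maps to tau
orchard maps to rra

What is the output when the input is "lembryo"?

yer

The transformation: move the last 2 characters to the front (rotate right by 2), then keep one character in every 3, starting at position 1 (positions 1st, 4th, 7th, ...).
Applying both steps to "lembryo": "yolembr", then "yer".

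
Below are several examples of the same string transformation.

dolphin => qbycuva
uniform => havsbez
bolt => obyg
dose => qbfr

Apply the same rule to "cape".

Looking at the pairs, the operation is to shift every letter 13 places forward in the alphabet (wrapping around) — i.e. ROT13.
"cape" → "pncr".

pncr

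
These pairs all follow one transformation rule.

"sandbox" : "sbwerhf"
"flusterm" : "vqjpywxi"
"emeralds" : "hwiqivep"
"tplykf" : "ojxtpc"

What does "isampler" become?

ivmweqtp

Rule — move the last 2 characters to the front (rotate right by 2), then shift every letter 4 places forward in the alphabet (wrapping around).
"isampler" → "erisampl" → "ivmweqtp".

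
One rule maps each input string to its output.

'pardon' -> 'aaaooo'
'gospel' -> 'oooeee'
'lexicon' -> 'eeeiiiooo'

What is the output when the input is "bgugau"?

The transformation: repeat every character 3 times, then keep only the vowels.
Working it through for "bgugau": intermediate "bbbggguuugggaaauuu", final "uuuaaauuu".

uuuaaauuu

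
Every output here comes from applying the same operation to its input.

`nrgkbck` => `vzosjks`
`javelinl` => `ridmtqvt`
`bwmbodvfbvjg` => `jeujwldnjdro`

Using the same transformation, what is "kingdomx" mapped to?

What's happening: shift every letter 8 places forward in the alphabet (wrapping around).
For "kingdomx" the result is "sqvolwuf".

sqvolwuf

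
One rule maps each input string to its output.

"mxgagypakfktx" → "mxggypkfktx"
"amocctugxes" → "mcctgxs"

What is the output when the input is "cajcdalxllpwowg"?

The pattern: remove every vowel.
Applying that to "cajcdalxllpwowg" gives "cjcdlxllpwwg".

cjcdlxllpwwg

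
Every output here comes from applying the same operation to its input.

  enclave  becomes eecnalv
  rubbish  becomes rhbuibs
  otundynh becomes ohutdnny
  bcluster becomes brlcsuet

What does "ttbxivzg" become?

The pattern: move the last character to the front, then swap each adjacent pair of characters (1↔2, 3↔4, ...).
On "ttbxivzg" that produces "tgbtixzv".

tgbtixzv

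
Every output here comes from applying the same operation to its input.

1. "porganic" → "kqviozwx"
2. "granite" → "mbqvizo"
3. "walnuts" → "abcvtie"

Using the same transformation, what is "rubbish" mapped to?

The pattern: shift every letter 8 places forward in the alphabet (wrapping around), then reverse the string.
On "rubbish" that produces "paqjjcz".

paqjjcz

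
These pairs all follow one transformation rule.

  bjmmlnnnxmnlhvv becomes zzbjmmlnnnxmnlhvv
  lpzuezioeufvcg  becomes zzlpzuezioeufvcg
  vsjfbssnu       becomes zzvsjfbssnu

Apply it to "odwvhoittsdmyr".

In each case the input is transformed by: prepend "zz".
For "odwvhoittsdmyr" the result is "zzodwvhoittsdmyr".

zzodwvhoittsdmyr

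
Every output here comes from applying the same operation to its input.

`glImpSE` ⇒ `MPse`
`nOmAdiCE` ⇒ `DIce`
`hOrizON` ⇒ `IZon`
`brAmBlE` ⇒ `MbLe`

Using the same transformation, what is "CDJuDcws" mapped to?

The rule is to flip the case of every letter, then keep only the last 4 characters.
Starting from "CDJuDcws": after the first operation, "cdjUdCWS"; after the second, "dCWS".
(Check on "glImpSE": → "GLiMPse" → "MPse" ✓)

dCWS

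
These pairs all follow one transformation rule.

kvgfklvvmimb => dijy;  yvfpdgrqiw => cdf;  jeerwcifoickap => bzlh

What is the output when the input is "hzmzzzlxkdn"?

jwh

In each case the input is transformed by: keep one character in every 3, starting at position 3 (positions 3rd, 6th, 9th, ...), then shift every letter 3 places backward in the alphabet (wrapping around).
On "hzmzzzlxkdn": the first step gives "mzk", and the second then gives "jwh".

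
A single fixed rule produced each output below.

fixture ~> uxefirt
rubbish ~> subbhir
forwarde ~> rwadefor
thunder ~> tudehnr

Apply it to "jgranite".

The rule is to sort the characters into alphabetical order, then move the last 2 characters to the front (rotate right by 2).
For "jgranite", step one produces "aegijnrt"; step two turns that into "rtaegijn".

rtaegijn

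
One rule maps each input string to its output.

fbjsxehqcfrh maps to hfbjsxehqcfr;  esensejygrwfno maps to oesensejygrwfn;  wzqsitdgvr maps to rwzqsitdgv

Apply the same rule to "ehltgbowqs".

The transformation: move the last character to the front.
Doing the same to "ehltgbowqs": "sehltgbowq".

sehltgbowq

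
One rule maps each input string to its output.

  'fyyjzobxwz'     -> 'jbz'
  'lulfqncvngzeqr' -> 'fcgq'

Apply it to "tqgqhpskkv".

qsv

The transformation: delete the first character, then keep one character in every 3, starting at position 3 (positions 3rd, 6th, 9th, ...).
Working it through for "tqgqhpskkv": intermediate "qgqhpskkv", final "qsv".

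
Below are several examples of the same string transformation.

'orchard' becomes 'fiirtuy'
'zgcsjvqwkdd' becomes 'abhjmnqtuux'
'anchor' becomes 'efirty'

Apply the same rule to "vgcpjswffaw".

The pattern: shift every letter 9 places backward in the alphabet (wrapping around), then sort the characters into alphabetical order.
Starting from "vgcpjswffaw": after the first operation, "mxtgajnwwrn"; after the second, "agjmnnrtwwx".
(Check on "orchard": → "fityriu" → "fiirtuy" ✓)

agjmnnrtwwx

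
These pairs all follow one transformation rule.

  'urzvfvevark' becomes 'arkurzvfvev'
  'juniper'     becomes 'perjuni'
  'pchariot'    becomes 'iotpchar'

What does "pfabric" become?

ricpfab

Each output is the input with this applied: move the last 3 characters to the front (rotate right by 3).
Applying that to "pfabric" gives "ricpfab".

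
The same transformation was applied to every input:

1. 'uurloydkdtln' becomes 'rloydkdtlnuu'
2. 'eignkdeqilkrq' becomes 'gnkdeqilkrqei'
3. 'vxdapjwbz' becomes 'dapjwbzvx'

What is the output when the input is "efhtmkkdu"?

htmkkduef

In each case the input is transformed by: move the first 2 characters to the end (rotate left by 2).
"efhtmkkdu" → "htmkkduef".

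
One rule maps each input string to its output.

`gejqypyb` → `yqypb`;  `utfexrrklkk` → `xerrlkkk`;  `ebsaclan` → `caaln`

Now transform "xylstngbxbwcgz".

tsgnxbwbgcz

Each output is the input with this applied: delete the first 3 characters, then swap each adjacent pair of characters (1↔2, 3↔4, ...).
Applying both steps to "xylstngbxbwcgz": "stngbxbwcgz", then "tsgnxbwbgcz".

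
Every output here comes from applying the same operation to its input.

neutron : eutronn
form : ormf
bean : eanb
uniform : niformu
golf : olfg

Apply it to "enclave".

nclavee

In each case the input is transformed by: move the first character to the end.
On "enclave" that produces "nclavee".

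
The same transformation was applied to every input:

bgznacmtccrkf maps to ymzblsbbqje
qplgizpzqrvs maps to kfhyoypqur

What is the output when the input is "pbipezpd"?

hodyoc

The rule is to delete the first 2 characters, then shift every letter 1 place backward in the alphabet (wrapping around).
Applying both steps to "pbipezpd": "ipezpd", then "hodyoc".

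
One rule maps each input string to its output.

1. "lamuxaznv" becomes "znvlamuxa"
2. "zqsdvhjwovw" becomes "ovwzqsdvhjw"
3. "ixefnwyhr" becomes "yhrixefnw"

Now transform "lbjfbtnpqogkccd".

The pattern: move the last 3 characters to the front (rotate right by 3).
Applying that to "lbjfbtnpqogkccd" gives "ccdlbjfbtnpqogk".

ccdlbjfbtnpqogk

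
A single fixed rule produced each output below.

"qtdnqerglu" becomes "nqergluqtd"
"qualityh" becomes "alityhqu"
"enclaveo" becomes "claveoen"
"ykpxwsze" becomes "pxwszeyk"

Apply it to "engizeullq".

izeullqeng

The pattern: move the last 2 characters to the front (rotate right by 2), then swap the front and back halves of the string.
"engizeullq" → "lqengizeul" → "izeullqeng".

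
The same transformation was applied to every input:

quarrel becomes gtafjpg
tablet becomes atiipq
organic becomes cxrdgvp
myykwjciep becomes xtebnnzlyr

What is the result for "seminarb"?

Looking at the pairs, the operation is to shift every letter 11 places backward in the alphabet (wrapping around), then move the last 3 characters to the front (rotate right by 3).
On "seminarb" that produces "pgqhtbxc".

pgqhtbxc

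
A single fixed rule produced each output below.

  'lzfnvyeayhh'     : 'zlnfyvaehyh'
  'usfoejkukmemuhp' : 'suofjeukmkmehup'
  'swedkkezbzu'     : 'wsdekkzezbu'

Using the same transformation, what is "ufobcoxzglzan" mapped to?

fubooczxlgazn

In each case the input is transformed by: swap each adjacent pair of characters (1↔2, 3↔4, ...).
"ufobcoxzglzan" → "fubooczxlgazn".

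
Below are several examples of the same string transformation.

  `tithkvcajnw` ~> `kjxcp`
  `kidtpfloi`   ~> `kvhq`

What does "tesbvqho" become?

gdsq

Looking at the pairs, the operation is to keep every other character starting from the second (positions 2nd, 4th, 6th, ...), then shift every letter 2 places forward in the alphabet (wrapping around).
Applying both steps to "tesbvqho": "ebqo", then "gdsq".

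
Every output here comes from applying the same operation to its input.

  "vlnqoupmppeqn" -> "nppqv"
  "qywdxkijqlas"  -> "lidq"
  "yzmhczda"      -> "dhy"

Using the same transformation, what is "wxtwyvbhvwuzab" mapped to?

The rule is to keep one character in every 3, starting at position 1 (positions 1st, 4th, 7th, ...), then reverse the string.
For "wxtwyvbhvwuzab" the result is "awbww".
(Check on "qywdxkijqlas": → "qdil" → "lidq" ✓)

awbww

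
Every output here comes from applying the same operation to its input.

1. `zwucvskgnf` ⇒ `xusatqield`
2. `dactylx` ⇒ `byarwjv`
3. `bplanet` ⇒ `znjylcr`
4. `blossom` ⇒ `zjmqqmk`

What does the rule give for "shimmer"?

qfgkkcp

Rule — shift every letter 2 places backward in the alphabet (wrapping around).
So "shimmer" becomes "qfgkkcp".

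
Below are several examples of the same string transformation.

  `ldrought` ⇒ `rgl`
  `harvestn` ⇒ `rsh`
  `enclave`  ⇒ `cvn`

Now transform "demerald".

mad

Rule — move the first 2 characters to the end (rotate left by 2), then keep one character in every 3, starting at position 1 (positions 1st, 4th, 7th, ...).
Applying both steps to "demerald": "meraldde", then "mad".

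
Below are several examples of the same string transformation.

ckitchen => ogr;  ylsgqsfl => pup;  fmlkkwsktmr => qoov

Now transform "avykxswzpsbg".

zbdf

The transformation: keep one character in every 3, starting at position 2 (positions 2nd, 5th, 8th, ...), then shift every letter 4 places forward in the alphabet (wrapping around).
Applying that to "avykxswzpsbg" gives "zbdf".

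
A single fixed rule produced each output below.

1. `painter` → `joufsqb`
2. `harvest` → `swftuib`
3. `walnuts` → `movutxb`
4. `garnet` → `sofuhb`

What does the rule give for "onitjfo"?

Rule — move the first 2 characters to the end (rotate left by 2), then shift every letter 1 place forward in the alphabet (wrapping around).
On "onitjfo": the first step gives "itjfoon", and the second then gives "jukgppo".

jukgppo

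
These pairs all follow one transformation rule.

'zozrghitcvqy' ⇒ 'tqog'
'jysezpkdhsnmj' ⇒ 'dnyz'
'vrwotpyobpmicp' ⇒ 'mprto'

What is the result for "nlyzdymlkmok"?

lold

Looking at the pairs, the operation is to keep one character in every 3, starting at position 2 (positions 2nd, 5th, 8th, ...), then move the last 2 characters to the front (rotate right by 2).
Applying that to "nlyzdymlkmok" gives "lold".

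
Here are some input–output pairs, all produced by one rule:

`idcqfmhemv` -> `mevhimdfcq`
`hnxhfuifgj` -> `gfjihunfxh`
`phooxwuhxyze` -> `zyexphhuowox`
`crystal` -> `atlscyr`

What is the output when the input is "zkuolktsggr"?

The transformation: move the last 2 characters to the front (rotate right by 2), then take characters alternately from the front and the back (1st, last, 2nd, 2nd-last, ...).
Working it through for "zkuolktsggr": intermediate "grzkuolktsg", final "ggrsztkkulo".

ggrsztkkulo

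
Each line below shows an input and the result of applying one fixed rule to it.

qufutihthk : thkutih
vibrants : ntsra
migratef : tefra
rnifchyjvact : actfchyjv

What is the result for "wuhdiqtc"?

qtcdi

The transformation: delete the first 3 characters, then move the last 3 characters to the front (rotate right by 3).
On "wuhdiqtc": the first step gives "diqtc", and the second then gives "qtcdi".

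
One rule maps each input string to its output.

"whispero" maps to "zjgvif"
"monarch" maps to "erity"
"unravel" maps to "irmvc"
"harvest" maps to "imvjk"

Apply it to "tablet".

Looking at the pairs, the operation is to delete the first 2 characters, then shift every letter 9 places backward in the alphabet (wrapping around).
Working it through for "tablet": intermediate "blet", final "scvk".

scvk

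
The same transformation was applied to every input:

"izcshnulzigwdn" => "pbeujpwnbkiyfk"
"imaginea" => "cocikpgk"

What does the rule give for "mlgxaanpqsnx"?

The pattern: swap the first and last characters, then shift every letter 2 places forward in the alphabet (wrapping around).
"mlgxaanpqsnx" → "xlgxaanpqsnm" → "znizccprsupo".

znizccprsupo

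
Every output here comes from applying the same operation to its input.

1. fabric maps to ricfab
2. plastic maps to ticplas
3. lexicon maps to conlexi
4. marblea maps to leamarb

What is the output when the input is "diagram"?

The pattern: move the last 3 characters to the front (rotate right by 3).
For "diagram" the result is "ramdiag".

ramdiag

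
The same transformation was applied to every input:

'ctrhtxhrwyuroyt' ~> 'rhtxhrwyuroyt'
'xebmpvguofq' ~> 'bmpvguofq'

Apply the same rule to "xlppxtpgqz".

In each case the input is transformed by: delete the first 2 characters.
For "xlppxtpgqz" the result is "ppxtpgqz".

ppxtpgqz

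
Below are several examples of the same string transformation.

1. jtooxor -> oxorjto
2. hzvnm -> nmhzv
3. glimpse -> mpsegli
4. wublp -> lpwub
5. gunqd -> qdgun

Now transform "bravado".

The transformation: move the first 3 characters to the end (rotate left by 3).
Applying that to "bravado" gives "vadobra".

vadobra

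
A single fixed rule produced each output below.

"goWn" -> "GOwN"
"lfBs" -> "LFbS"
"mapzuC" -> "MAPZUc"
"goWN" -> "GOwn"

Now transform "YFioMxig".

yfIOmXIG

Rule — flip the case of every letter.
Doing the same to "YFioMxig": "yfIOmXIG".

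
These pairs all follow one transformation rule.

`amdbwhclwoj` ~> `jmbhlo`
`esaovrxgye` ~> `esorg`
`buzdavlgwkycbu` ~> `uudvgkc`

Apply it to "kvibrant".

Rule — move the last character to the front, then keep every other character starting from the first (positions 1st, 3rd, 5th, ...).
Starting from "kvibrant": after the first operation, "tkvibran"; after the second, "tvba".

tvba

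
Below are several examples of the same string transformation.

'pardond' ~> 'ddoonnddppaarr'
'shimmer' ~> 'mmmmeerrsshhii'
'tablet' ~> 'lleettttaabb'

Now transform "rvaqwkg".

In each case the input is transformed by: move the first 3 characters to the end (rotate left by 3), then double every character.
Starting from "rvaqwkg": after the first operation, "qwkgrva"; after the second, "qqwwkkggrrvvaa".

qqwwkkggrrvvaa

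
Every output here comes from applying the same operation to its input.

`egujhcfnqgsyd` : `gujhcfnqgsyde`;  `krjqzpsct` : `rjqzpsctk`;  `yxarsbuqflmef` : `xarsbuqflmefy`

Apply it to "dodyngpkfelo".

odyngpkfelod

The rule is to move the first character to the end.
"dodyngpkfelo" → "odyngpkfelod".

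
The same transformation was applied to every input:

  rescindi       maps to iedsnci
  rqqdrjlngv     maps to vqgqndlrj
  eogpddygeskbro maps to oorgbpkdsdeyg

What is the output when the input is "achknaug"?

gcuhakn

The transformation: take characters alternately from the front and the back (1st, last, 2nd, 2nd-last, ...), then delete the first character.
So "achknaug" becomes "gcuhakn".
(Check on "eogpddygeskbro": → "eoorgbpkdsdeyg" → "oorgbpkdsdeyg" ✓)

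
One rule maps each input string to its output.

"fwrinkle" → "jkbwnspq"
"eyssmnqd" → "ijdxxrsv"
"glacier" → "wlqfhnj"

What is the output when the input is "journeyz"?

eotzwsjd

The pattern: move the last character to the front, then shift every letter 5 places forward in the alphabet (wrapping around).
"journeyz" → "zjourney" → "eotzwsjd".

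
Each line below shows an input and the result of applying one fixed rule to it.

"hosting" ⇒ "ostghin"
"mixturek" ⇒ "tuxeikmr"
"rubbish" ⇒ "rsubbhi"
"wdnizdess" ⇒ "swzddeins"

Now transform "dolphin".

nopdhil

In each case the input is transformed by: sort the characters into alphabetical order, then move the last 3 characters to the front (rotate right by 3).
For "dolphin", step one produces "dhilnop"; step two turns that into "nopdhil".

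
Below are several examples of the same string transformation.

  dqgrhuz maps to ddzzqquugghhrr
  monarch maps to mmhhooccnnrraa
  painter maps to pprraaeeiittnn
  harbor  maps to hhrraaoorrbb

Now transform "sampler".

Looking at the pairs, the operation is to take characters alternately from the front and the back (1st, last, 2nd, 2nd-last, ...), then double every character.
On "sampler": the first step gives "sraemlp", and the second then gives "ssrraaeemmllpp".

ssrraaeemmllpp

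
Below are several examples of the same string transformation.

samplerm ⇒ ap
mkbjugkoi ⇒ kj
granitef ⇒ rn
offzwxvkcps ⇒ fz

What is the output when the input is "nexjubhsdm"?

ej

In each case the input is transformed by: keep every other character starting from the second (positions 2nd, 4th, 6th, ...), then keep only the first 2 characters.
On "nexjubhsdm": the first step gives "ejbsm", and the second then gives "ej".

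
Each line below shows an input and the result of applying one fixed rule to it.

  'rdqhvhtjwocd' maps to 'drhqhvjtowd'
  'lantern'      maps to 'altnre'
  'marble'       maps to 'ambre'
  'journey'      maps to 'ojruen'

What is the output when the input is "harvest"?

ahvrse

The transformation: swap each adjacent pair of characters (1↔2, 3↔4, ...), then delete the last character.
Applying both steps to "harvest": "ahvrset", then "ahvrse".
(Check on "rdqhvhtjwocd": → "drhqhvjtowdc" → "drhqhvjtowd" ✓)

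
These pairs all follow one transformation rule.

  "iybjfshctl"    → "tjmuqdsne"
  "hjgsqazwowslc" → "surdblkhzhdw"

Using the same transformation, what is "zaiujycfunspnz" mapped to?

What's happening: shift every letter 11 places forward in the alphabet (wrapping around), then delete the last character.
"zaiujycfunspnz" → "kltfujnqfydayk" → "kltfujnqfyday".

kltfujnqfyday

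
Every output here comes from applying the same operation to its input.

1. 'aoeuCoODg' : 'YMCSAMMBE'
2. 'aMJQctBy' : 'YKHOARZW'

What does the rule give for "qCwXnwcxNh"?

The transformation: shift every letter 2 places backward in the alphabet (wrapping around), then convert every letter to uppercase.
Starting from "qCwXnwcxNh": after the first operation, "oAuVluavLf"; after the second, "OAUVLUAVLF".

OAUVLUAVLF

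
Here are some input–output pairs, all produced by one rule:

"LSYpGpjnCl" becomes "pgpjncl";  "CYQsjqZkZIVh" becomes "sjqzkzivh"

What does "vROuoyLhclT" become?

uoylhclt

The transformation: delete the first 3 characters, then convert every letter to lowercase.
Starting from "vROuoyLhclT": after the first operation, "uoyLhclT"; after the second, "uoylhclt".
(Check on "CYQsjqZkZIVh": → "sjqZkZIVh" → "sjqzkzivh" ✓)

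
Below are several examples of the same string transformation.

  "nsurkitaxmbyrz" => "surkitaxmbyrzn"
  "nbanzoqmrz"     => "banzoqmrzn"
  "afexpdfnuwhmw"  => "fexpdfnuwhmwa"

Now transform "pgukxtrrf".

Looking at the pairs, the operation is to move the first character to the end.
Applying that to "pgukxtrrf" gives "gukxtrrfp".

gukxtrrfp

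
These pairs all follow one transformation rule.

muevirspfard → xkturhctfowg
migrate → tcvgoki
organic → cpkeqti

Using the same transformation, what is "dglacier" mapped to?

cekgtfin

The transformation: move the first 3 characters to the end (rotate left by 3), then shift every letter 2 places forward in the alphabet (wrapping around).
"dglacier" → "acierdgl" → "cekgtfin".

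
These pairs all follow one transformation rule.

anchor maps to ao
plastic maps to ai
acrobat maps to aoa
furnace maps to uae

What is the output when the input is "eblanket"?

Each output is the input with this applied: keep only the vowels.
Applying that to "eblanket" gives "eae".

eae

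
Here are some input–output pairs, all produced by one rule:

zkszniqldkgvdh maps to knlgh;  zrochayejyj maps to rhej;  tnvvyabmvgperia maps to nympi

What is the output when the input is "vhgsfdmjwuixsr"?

hfjir

Each output is the input with this applied: keep one character in every 3, starting at position 2 (positions 2nd, 5th, 8th, ...).
So "vhgsfdmjwuixsr" becomes "hfjir".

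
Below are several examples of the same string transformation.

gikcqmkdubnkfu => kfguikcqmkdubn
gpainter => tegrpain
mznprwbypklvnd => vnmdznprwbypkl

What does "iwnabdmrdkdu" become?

What's happening: swap the first and last characters, then move the last 3 characters to the front (rotate right by 3).
Applying both steps to "iwnabdmrdkdu": "uwnabdmrdkdi", then "kdiuwnabdmrd".

kdiuwnabdmrd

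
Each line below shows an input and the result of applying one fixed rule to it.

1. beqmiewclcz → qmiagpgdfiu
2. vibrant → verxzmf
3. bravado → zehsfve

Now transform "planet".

rixtpe

The transformation: move the first 3 characters to the end (rotate left by 3), then shift every letter 4 places forward in the alphabet (wrapping around).
Applying both steps to "planet": "netpla", then "rixtpe".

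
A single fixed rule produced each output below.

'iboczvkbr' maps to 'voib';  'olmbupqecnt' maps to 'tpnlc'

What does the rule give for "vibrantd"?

Rule — sort the characters into reverse alphabetical order, then keep every other character starting from the second (positions 2nd, 4th, 6th, ...).
"vibrantd" → "vtrnidba" → "tnda".
(Check on "olmbupqecnt": → "utqponmlecb" → "tpnlc" ✓)

tnda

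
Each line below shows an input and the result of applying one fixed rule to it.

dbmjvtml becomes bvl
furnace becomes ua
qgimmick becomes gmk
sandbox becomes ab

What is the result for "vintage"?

ia

Each output is the input with this applied: keep one character in every 3, starting at position 2 (positions 2nd, 5th, 8th, ...).
Applying that to "vintage" gives "ia".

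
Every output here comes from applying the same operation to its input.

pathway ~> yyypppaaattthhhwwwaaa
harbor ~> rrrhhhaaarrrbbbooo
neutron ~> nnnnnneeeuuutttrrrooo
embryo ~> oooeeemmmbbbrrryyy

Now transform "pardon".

nnnpppaaarrrdddooo

In each case the input is transformed by: move the last character to the front, then repeat every character 3 times.
For "pardon", step one produces "npardo"; step two turns that into "nnnpppaaarrrdddooo".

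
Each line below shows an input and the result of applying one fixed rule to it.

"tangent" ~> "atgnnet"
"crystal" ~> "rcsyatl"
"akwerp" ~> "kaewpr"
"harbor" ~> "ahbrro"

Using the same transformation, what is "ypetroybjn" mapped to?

The pattern: swap each adjacent pair of characters (1↔2, 3↔4, ...).
So "ypetroybjn" becomes "pyteorbynj".

pyteorbynj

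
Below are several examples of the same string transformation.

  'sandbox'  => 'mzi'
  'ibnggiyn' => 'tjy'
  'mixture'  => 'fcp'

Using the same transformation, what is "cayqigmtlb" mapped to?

ewm

What's happening: shift every letter 11 places forward in the alphabet (wrapping around), then keep only the last 3 characters.
Applying both steps to "cayqigmtlb": "nljbtrxewm", then "ewm".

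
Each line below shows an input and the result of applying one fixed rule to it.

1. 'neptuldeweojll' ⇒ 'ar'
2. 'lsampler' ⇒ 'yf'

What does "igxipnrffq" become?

vt

The rule is to shift every letter 13 places forward in the alphabet (wrapping around) — i.e. ROT13, then keep only the first 2 characters.
Starting from "igxipnrffq": after the first operation, "vtkvcaessd"; after the second, "vt".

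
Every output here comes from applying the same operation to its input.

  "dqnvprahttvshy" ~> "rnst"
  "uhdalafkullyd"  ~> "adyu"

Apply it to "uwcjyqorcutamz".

qcac

Each output is the input with this applied: keep one character in every 3, starting at position 3 (positions 3rd, 6th, 9th, ...), then swap each adjacent pair of characters (1↔2, 3↔4, ...).
"uwcjyqorcutamz" → "cqca" → "qcac".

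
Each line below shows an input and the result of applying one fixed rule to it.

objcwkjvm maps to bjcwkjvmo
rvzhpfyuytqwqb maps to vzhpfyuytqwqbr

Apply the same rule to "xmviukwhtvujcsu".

mviukwhtvujcsux

In each case the input is transformed by: move the first character to the end.
On "xmviukwhtvujcsu" that produces "mviukwhtvujcsux".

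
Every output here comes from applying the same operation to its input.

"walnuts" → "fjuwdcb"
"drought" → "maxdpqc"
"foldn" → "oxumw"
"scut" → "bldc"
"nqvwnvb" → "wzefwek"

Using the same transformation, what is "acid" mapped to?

The pattern: shift every letter 9 places forward in the alphabet (wrapping around).
Applying that to "acid" gives "jlrm".

jlrm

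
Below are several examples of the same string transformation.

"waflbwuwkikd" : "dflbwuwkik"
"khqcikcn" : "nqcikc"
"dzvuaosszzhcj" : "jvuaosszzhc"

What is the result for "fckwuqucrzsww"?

wkwuqucrzsw

The rule is to delete the first 2 characters, then move the last character to the front.
Applying both steps to "fckwuqucrzsww": "kwuqucrzsww", then "wkwuqucrzsw".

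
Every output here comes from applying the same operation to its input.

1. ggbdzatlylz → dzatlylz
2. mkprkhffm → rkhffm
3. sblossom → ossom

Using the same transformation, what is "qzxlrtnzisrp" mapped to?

lrtnzisrp

Looking at the pairs, the operation is to delete the first 3 characters.
So "qzxlrtnzisrp" becomes "lrtnzisrp".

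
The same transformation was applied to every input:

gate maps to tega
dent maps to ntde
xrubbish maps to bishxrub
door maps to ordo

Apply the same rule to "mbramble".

The rule is to swap the front and back halves of the string.
On "mbramble" that produces "mblembra".

mblembra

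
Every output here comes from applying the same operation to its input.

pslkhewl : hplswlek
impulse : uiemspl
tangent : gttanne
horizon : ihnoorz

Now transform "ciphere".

What's happening: take characters alternately from the front and the back (1st, last, 2nd, 2nd-last, ...), then move the last character to the front.
Starting from "ciphere": after the first operation, "ceirpeh"; after the second, "hceirpe".

hceirpe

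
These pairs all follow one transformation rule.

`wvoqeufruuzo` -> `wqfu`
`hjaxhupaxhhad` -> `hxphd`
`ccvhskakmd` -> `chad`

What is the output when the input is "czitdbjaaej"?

ctje

The pattern: keep one character in every 3, starting at position 1 (positions 1st, 4th, 7th, ...).
So "czitdbjaaej" becomes "ctje".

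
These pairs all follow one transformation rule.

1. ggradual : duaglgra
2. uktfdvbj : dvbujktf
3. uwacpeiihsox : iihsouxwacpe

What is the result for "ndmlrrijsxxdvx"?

jsxxdvnxdmlrri

Looking at the pairs, the operation is to swap the first and last characters, then swap the front and back halves of the string.
Doing the same to "ndmlrrijsxxdvx": "jsxxdvnxdmlrri".
(Check on "uktfdvbj": → "jktfdvbu" → "dvbujktf" ✓)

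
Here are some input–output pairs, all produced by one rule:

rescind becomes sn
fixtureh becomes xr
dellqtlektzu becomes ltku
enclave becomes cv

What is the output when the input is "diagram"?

The pattern: keep one character in every 3, starting at position 3 (positions 3rd, 6th, 9th, ...).
"diagram" → "aa".

aa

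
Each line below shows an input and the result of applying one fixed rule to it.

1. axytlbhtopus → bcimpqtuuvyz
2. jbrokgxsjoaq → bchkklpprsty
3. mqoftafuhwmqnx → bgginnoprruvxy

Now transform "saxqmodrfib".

The pattern: shift every letter 1 place forward in the alphabet (wrapping around), then sort the characters into alphabetical order.
"saxqmodrfib" → "tbyrnpesgjc" → "bcegjnprsty".
(Check on "axytlbhtopus": → "byzumciupqvt" → "bcimpqtuuvyz" ✓)

bcegjnprsty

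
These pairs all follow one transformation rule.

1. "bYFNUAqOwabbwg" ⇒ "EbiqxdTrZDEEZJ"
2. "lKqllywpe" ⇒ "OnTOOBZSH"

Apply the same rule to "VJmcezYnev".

The pattern: flip the case of every letter, then shift every letter 3 places forward in the alphabet (wrapping around).
On "VJmcezYnev": the first step gives "vjMCEZyNEV", and the second then gives "ymPFHCbQHY".
(Check on "lKqllywpe": → "LkQLLYWPE" → "OnTOOBZSH" ✓)

ymPFHCbQHY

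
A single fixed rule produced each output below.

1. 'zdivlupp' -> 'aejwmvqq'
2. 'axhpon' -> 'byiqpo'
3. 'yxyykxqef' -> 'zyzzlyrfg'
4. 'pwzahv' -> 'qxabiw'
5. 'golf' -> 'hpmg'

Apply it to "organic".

pshbojd

What's happening: shift every letter 1 place forward in the alphabet (wrapping around).
Applying that to "organic" gives "pshbojd".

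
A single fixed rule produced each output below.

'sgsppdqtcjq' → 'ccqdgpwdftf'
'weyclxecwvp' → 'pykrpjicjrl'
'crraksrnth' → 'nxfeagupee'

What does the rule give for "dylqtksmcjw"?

The pattern: move the first 3 characters to the end (rotate left by 3), then shift every letter 13 places forward in the alphabet (wrapping around) — i.e. ROT13.
Starting from "dylqtksmcjw": after the first operation, "qtksmcjwdyl"; after the second, "dgxfzpwjqly".

dgxfzpwjqly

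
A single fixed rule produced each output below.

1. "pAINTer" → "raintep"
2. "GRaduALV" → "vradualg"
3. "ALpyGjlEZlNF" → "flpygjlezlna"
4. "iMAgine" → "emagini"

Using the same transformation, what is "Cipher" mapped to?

riphec

Each output is the input with this applied: swap the first and last characters, then convert every letter to lowercase.
Working it through for "Cipher": intermediate "ripheC", final "riphec".
(Check on "ALpyGjlEZlNF": → "FLpyGjlEZlNA" → "flpygjlezlna" ✓)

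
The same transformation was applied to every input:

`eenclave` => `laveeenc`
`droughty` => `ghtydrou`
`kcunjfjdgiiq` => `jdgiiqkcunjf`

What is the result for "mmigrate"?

What's happening: swap the front and back halves of the string.
"mmigrate" → "ratemmig".

ratemmig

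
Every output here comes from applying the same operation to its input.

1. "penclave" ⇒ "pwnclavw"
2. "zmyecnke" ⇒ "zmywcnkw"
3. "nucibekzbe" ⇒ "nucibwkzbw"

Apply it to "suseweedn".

suswwwwdn

The transformation: replace every "e" with "w".
So "suseweedn" becomes "suswwwwdn".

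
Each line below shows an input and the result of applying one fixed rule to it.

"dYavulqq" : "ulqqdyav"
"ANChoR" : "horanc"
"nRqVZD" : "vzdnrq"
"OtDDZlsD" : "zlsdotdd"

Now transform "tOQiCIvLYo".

ivlyotoqic

What's happening: swap the front and back halves of the string, then convert every letter to lowercase.
Applying both steps to "tOQiCIvLYo": "IvLYotOQiC", then "ivlyotoqic".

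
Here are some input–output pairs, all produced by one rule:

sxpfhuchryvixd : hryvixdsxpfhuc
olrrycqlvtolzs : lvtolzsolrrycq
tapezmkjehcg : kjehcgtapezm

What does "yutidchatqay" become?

The transformation: swap the front and back halves of the string.
On "yutidchatqay" that produces "hatqayyutidc".

hatqayyutidc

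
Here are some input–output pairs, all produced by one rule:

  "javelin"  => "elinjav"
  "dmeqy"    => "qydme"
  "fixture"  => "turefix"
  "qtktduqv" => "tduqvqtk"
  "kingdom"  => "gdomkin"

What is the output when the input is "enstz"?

tzens

Each output is the input with this applied: move the first 3 characters to the end (rotate left by 3).
So "enstz" becomes "tzens".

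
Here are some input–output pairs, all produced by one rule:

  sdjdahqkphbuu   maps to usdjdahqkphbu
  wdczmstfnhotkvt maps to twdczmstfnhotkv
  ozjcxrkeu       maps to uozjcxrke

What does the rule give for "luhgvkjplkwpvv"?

vluhgvkjplkwpv

Looking at the pairs, the operation is to move the last character to the front.
Doing the same to "luhgvkjplkwpvv": "vluhgvkjplkwpv".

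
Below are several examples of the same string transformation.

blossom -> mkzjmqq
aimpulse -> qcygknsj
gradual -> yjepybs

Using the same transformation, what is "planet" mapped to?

Looking at the pairs, the operation is to move the last 2 characters to the front (rotate right by 2), then shift every letter 2 places backward in the alphabet (wrapping around).
Starting from "planet": after the first operation, "etplan"; after the second, "crnjyl".

crnjyl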